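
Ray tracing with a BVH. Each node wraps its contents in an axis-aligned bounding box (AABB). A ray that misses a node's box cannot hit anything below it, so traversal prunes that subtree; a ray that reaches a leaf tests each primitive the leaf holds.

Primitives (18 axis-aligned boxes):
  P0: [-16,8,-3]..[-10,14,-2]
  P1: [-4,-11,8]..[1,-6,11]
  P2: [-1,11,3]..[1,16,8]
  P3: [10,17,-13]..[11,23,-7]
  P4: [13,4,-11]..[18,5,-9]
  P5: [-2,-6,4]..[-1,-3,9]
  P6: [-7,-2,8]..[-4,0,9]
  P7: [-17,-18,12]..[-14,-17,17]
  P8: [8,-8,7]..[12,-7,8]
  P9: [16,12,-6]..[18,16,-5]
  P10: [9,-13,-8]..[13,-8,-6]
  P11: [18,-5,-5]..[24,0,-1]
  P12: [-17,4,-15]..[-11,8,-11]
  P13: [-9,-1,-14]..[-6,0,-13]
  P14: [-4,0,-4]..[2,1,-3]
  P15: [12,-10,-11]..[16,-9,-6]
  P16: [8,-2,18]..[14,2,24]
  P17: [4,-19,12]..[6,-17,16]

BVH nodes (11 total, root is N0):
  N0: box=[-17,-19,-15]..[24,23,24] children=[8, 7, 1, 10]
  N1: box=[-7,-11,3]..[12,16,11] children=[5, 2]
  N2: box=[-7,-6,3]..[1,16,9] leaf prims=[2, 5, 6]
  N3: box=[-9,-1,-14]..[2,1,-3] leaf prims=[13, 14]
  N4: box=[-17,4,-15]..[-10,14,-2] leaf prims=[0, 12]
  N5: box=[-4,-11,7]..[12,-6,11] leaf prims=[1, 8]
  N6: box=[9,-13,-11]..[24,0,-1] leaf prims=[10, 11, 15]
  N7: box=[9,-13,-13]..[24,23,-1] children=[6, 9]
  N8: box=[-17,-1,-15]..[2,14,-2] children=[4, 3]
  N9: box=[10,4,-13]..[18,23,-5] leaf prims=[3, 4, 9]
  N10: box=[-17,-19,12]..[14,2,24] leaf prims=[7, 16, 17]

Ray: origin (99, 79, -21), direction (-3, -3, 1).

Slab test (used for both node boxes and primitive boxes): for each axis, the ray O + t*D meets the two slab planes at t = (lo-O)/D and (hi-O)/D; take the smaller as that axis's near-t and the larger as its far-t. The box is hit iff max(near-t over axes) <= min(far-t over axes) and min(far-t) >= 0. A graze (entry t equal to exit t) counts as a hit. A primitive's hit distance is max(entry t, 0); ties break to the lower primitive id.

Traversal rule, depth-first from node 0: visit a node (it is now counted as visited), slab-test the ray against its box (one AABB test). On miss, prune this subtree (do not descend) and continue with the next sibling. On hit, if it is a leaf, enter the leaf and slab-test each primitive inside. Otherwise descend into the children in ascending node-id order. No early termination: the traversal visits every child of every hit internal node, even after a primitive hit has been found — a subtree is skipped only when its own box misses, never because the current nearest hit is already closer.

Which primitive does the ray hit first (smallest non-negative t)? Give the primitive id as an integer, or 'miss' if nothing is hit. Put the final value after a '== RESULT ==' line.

Walk:
N0 x:[25,116/3] y:[56/3,98/3] z:[6,45] -> hit [25,98/3], descend [1, 7, 8, 10]
  N1 x:[29,106/3] y:[21,30] z:[24,32] -> hit [29,30], descend [2, 5]
    N2 x:[98/3,106/3] y:[21,85/3] z:[24,30] -> miss, prune
    N5 x:[29,103/3] y:[85/3,30] z:[28,32] -> hit [29,30] leaf, test {P1(miss), P8@t=29}
  N7 x:[25,30] y:[56/3,92/3] z:[8,20] -> miss, prune
  N8 x:[97/3,116/3] y:[65/3,80/3] z:[6,19] -> miss, prune
  N10 x:[85/3,116/3] y:[77/3,98/3] z:[33,45] -> miss, prune

7 AABB tests over nodes [0, 1, 2, 5, 7, 8, 10]; 1 leaf entered; closest P8.

== RESULT ==
8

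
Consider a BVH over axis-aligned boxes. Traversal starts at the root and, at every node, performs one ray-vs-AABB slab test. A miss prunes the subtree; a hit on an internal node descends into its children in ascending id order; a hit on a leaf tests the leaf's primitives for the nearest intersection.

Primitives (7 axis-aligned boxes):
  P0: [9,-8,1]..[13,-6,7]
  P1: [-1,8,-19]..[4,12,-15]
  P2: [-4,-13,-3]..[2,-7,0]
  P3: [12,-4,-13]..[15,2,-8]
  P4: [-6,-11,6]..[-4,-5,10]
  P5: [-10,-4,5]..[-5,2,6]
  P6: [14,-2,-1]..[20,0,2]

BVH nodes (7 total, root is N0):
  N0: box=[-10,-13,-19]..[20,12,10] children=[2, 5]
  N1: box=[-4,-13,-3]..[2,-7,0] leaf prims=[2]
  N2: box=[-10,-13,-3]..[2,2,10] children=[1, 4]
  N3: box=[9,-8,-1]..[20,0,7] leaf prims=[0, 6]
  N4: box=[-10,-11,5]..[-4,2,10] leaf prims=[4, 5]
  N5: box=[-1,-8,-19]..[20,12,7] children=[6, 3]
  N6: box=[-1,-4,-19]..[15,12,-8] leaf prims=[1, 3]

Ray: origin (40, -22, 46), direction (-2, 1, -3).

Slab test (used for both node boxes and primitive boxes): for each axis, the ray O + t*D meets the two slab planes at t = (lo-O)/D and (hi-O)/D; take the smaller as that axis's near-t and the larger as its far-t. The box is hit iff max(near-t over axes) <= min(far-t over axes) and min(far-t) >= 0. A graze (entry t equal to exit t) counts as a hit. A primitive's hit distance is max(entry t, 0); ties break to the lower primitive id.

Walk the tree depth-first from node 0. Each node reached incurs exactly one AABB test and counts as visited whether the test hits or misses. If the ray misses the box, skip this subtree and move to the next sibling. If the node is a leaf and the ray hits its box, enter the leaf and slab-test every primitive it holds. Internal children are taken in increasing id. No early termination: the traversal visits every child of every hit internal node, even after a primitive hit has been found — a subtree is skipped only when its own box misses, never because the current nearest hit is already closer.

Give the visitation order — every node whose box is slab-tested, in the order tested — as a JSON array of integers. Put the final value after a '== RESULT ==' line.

Walk:
N0 x:[10,25] y:[9,34] z:[12,65/3] -> hit [12,65/3], descend [2, 5]
  N2 x:[19,25] y:[9,24] z:[12,49/3] -> miss, prune
  N5 x:[10,41/2] y:[14,34] z:[13,65/3] -> hit [14,41/2], descend [3, 6]
    N3 x:[10,31/2] y:[14,22] z:[13,47/3] -> hit [14,31/2] leaf, test {P0@t=14, P6(miss)}
    N6 x:[25/2,41/2] y:[18,34] z:[18,65/3] -> hit [18,41/2] leaf, test {P1(miss), P3(miss)}

Visited [0, 2, 5, 3, 6]. Tests: 5 box, 2 leaf. Nearest: P0.

== RESULT ==
[0, 2, 5, 3, 6]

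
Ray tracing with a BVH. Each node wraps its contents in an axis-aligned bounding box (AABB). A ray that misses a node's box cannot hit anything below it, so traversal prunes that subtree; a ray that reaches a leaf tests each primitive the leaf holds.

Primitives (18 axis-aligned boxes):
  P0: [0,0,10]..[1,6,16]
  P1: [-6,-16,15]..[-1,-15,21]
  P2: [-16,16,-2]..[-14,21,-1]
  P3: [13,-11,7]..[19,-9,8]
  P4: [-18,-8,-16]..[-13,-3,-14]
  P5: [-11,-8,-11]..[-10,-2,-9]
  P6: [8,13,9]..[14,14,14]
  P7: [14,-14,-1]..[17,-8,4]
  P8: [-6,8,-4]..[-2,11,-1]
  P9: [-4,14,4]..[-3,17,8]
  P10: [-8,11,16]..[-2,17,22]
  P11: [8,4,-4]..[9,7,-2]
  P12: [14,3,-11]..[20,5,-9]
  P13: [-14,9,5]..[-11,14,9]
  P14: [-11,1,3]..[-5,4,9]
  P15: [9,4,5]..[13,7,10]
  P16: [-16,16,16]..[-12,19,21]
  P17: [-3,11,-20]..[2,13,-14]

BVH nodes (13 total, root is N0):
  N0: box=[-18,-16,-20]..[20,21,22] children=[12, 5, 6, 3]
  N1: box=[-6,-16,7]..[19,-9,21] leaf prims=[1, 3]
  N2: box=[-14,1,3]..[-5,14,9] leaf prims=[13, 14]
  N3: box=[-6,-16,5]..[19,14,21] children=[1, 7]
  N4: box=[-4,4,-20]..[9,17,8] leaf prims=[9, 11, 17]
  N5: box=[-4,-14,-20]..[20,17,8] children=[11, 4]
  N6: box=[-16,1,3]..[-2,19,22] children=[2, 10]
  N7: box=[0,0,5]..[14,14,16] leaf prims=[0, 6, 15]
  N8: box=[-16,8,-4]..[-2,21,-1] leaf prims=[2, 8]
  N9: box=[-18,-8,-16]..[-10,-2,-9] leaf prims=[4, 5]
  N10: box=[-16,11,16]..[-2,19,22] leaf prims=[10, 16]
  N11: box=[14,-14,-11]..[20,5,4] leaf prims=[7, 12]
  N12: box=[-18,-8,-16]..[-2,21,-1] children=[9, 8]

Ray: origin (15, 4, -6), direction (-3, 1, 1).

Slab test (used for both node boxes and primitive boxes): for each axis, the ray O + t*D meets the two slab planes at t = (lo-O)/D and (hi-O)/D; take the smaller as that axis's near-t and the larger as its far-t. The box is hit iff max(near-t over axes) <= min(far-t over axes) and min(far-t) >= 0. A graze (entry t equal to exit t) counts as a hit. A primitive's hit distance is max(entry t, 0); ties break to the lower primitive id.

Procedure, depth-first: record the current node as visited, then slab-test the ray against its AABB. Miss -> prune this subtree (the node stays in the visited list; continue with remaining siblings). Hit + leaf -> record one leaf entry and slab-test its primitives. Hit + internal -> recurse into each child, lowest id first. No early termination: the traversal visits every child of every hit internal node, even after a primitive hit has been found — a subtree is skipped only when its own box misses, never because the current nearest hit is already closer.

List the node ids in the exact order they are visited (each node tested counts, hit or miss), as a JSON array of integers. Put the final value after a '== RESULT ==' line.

Walk:
N0 x:[-5/3,11] y:[-20,17] z:[-14,28] -> hit [-5/3,11], descend [3, 5, 6, 12]
  N3 x:[-4/3,7] y:[-20,10] z:[11,27] -> miss, prune
  N5 x:[-5/3,19/3] y:[-18,13] z:[-14,14] -> hit [-5/3,19/3], descend [4, 11]
    N4 x:[2,19/3] y:[0,13] z:[-14,14] -> hit [2,19/3] leaf, test {P9(miss), P11@t=2, P17(miss)}
    N11 x:[-5/3,1/3] y:[-18,1] z:[-5,10] -> hit [-5/3,1/3] leaf, test {P7(miss), P12(miss)}
  N6 x:[17/3,31/3] y:[-3,15] z:[9,28] -> hit [9,31/3], descend [2, 10]
    N2 x:[20/3,29/3] y:[-3,10] z:[9,15] -> hit [9,29/3] leaf, test {P13(miss), P14(miss)}
    N10 x:[17/3,31/3] y:[7,15] z:[22,28] -> miss, prune
  N12 x:[17/3,11] y:[-12,17] z:[-10,5] -> miss, prune

Summary -> nodes [0, 3, 5, 4, 11, 6, 2, 10, 12]; box-tests=9; leaf-entries=3; first=P11

== RESULT ==
[0, 3, 5, 4, 11, 6, 2, 10, 12]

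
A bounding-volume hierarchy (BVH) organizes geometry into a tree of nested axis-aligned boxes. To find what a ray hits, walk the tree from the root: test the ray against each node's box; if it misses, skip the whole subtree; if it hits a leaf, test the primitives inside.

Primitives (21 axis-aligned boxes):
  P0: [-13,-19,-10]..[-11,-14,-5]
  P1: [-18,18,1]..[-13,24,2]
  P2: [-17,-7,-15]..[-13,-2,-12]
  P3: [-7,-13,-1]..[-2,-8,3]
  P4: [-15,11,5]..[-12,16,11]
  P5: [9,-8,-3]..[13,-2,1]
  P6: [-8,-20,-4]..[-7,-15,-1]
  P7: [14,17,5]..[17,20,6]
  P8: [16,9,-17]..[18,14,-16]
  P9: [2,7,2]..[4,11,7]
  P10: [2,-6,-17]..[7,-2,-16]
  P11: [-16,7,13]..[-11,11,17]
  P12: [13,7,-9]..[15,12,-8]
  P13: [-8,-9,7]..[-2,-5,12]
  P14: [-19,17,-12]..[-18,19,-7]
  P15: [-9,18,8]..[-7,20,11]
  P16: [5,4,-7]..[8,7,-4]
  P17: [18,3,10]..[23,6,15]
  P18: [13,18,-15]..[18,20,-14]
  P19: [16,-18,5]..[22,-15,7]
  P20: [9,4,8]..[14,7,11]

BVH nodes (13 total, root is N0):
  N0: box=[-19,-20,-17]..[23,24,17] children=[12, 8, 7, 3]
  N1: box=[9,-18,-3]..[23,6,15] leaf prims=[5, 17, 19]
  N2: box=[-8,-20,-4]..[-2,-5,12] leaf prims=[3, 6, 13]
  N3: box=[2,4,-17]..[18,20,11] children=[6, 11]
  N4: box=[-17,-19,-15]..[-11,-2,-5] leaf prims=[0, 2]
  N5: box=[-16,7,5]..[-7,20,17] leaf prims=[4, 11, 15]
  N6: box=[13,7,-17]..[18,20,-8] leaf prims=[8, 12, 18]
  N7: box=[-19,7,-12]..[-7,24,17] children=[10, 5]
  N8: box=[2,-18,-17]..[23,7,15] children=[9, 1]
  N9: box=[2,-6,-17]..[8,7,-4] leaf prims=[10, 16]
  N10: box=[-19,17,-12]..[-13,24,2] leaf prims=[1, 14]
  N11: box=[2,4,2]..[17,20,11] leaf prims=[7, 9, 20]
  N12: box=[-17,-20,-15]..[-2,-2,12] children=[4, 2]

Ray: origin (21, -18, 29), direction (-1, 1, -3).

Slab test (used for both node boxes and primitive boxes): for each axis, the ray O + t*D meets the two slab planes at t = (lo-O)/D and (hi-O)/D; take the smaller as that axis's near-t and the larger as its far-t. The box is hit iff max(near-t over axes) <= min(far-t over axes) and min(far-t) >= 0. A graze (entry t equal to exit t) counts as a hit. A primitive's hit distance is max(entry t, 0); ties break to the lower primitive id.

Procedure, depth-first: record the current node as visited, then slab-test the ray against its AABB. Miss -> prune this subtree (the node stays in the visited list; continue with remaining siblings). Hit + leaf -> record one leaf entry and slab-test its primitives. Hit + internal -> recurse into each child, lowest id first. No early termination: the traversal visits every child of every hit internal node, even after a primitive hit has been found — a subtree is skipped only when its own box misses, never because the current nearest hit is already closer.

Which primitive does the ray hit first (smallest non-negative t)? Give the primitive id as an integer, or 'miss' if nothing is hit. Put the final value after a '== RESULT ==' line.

Traverse from the root:
N0 x:[-2,40] y:[-2,42] z:[4,46/3] -> hit [4,46/3], descend [3, 7, 8, 12]
  N3 x:[3,19] y:[22,38] z:[6,46/3] -> miss, prune
  N7 x:[28,40] y:[25,42] z:[4,41/3] -> miss, prune
  N8 x:[-2,19] y:[0,25] z:[14/3,46/3] -> hit [14/3,46/3], descend [1, 9]
    N1 x:[-2,12] y:[0,24] z:[14/3,32/3] -> hit [14/3,32/3] leaf, test {P5@t=10, P17(miss), P19(miss)}
    N9 x:[13,19] y:[12,25] z:[11,46/3] -> hit [13,46/3] leaf, test {P10@t=15, P16(miss)}
  N12 x:[23,38] y:[-2,16] z:[17/3,44/3] -> miss, prune

Visited [0, 3, 7, 8, 1, 9, 12]. Tests: 7 box, 2 leaf. Nearest: P5.

== RESULT ==
5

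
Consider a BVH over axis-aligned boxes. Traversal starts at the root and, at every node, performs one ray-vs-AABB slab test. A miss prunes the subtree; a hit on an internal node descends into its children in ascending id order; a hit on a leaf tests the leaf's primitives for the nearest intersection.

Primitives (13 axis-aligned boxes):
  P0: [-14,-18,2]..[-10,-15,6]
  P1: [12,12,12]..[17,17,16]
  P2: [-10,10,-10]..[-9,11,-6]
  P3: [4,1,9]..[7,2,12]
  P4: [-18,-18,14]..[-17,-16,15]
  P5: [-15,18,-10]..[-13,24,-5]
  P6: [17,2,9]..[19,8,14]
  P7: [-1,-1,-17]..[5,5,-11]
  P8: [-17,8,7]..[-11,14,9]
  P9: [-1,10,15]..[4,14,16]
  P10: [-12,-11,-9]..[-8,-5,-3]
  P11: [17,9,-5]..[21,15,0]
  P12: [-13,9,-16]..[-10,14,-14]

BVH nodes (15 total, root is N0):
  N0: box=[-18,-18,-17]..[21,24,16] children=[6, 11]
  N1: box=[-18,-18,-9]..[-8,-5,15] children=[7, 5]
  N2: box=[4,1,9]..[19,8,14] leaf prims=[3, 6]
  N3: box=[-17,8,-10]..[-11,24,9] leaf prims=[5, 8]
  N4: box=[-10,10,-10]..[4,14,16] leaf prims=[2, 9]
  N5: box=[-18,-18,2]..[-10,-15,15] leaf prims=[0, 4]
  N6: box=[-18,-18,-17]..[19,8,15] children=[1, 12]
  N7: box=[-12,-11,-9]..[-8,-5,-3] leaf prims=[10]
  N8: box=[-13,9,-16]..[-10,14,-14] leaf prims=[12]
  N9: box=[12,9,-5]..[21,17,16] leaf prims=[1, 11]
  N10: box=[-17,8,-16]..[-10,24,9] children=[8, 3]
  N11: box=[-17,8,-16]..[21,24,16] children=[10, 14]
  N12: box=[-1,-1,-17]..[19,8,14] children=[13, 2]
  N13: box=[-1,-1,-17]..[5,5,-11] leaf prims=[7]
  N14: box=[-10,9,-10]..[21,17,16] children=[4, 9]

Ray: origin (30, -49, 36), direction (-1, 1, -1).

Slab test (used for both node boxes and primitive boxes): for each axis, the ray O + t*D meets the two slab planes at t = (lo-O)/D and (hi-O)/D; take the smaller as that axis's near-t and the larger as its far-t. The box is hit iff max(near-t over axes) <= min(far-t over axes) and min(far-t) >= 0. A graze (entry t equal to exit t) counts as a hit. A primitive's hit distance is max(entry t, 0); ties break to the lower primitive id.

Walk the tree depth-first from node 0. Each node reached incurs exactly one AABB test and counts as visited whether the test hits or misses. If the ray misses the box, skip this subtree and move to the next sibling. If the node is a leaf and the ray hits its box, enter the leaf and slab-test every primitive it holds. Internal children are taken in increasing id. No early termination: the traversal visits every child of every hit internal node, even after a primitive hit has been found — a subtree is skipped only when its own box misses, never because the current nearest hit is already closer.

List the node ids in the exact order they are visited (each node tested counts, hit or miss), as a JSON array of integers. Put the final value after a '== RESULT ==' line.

Walk:
N0 x:[9,48] y:[31,73] z:[20,53] -> hit [31,48], descend [6, 11]
  N6 x:[11,48] y:[31,57] z:[21,53] -> hit [31,48], descend [1, 12]
    N1 x:[38,48] y:[31,44] z:[21,45] -> hit [38,44], descend [5, 7]
      N5 x:[40,48] y:[31,34] z:[21,34] -> miss, prune
      N7 x:[38,42] y:[38,44] z:[39,45] -> hit [39,42] leaf, test {P10@t=39}
    N12 x:[11,31] y:[48,57] z:[22,53] -> miss, prune
  N11 x:[9,47] y:[57,73] z:[20,52] -> miss, prune

order=[0, 6, 1, 5, 7, 12, 11]  |boxes|=7  |leaves|=1  hit=P10

== RESULT ==
[0, 6, 1, 5, 7, 12, 11]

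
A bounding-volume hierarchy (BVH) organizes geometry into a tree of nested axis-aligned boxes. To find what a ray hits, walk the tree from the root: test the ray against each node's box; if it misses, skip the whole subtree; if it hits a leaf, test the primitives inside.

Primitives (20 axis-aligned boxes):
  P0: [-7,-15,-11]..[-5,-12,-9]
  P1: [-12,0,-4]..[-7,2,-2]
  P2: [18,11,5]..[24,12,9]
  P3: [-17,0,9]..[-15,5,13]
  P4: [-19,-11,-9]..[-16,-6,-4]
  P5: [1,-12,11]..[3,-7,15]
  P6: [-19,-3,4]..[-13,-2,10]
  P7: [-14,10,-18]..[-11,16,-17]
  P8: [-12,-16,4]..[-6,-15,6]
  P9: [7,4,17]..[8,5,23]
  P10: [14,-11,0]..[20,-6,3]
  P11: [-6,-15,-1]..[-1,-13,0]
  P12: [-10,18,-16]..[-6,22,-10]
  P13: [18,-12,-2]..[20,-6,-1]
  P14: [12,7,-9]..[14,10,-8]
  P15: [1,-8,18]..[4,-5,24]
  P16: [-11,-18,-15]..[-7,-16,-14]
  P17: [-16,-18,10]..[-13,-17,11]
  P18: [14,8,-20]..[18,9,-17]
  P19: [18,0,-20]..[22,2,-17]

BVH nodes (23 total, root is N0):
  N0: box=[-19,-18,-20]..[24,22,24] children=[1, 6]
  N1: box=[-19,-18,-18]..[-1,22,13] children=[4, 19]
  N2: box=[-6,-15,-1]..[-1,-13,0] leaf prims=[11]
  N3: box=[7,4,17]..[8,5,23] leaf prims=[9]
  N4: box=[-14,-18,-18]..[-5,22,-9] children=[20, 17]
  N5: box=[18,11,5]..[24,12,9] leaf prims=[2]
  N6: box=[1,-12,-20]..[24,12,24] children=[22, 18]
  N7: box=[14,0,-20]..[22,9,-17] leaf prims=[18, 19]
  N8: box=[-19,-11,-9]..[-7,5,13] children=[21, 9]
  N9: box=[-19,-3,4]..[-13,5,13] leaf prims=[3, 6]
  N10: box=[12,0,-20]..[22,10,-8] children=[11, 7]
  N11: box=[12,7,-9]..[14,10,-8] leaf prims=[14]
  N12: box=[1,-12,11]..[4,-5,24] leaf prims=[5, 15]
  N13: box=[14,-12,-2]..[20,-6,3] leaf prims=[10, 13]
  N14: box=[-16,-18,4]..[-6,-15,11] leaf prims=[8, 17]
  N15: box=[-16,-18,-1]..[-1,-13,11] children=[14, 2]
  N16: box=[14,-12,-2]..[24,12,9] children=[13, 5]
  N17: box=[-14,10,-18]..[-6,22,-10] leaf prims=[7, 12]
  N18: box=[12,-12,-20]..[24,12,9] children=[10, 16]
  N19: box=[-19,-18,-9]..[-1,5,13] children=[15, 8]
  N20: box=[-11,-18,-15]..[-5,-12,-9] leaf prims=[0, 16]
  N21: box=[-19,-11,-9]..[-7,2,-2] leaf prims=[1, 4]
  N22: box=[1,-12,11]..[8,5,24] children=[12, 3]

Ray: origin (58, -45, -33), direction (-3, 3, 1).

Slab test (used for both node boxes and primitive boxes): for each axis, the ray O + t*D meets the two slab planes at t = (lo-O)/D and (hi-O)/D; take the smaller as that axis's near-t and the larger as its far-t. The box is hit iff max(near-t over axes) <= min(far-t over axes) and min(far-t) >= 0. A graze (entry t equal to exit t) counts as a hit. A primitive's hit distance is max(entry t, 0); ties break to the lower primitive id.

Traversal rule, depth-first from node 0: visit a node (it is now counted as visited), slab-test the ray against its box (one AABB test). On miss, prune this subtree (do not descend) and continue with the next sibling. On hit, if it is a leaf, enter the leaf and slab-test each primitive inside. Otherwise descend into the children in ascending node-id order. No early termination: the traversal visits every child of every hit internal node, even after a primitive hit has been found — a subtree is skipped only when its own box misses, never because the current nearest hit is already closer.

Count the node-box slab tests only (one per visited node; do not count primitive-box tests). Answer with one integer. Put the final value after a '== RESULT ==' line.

Trace the traversal:
N0 x:[34/3,77/3] y:[9,67/3] z:[13,57] -> hit [13,67/3], descend [1, 6]
  N1 x:[59/3,77/3] y:[9,67/3] z:[15,46] -> hit [59/3,67/3], descend [4, 19]
    N4 x:[21,24] y:[9,67/3] z:[15,24] -> hit [21,67/3], descend [17, 20]
      N17 x:[64/3,24] y:[55/3,67/3] z:[15,23] -> hit [64/3,67/3] leaf, test {P7(miss), P12@t=64/3}
      N20 x:[21,23] y:[9,11] z:[18,24] -> miss, prune
    N19 x:[59/3,77/3] y:[9,50/3] z:[24,46] -> miss, prune
  N6 x:[34/3,19] y:[11,19] z:[13,57] -> hit [13,19], descend [18, 22]
    N18 x:[34/3,46/3] y:[11,19] z:[13,42] -> hit [13,46/3], descend [10, 16]
      N10 x:[12,46/3] y:[15,55/3] z:[13,25] -> hit [15,46/3], descend [7, 11]
        N7 x:[12,44/3] y:[15,18] z:[13,16] -> miss, prune
        N11 x:[44/3,46/3] y:[52/3,55/3] z:[24,25] -> miss, prune
      N16 x:[34/3,44/3] y:[11,19] z:[31,42] -> miss, prune
    N22 x:[50/3,19] y:[11,50/3] z:[44,57] -> miss, prune

13 AABB tests over nodes [0, 1, 4, 17, 20, 19, 6, 18, 10, 7, 11, 16, 22]; 1 leaf entered; closest P12.

== RESULT ==
13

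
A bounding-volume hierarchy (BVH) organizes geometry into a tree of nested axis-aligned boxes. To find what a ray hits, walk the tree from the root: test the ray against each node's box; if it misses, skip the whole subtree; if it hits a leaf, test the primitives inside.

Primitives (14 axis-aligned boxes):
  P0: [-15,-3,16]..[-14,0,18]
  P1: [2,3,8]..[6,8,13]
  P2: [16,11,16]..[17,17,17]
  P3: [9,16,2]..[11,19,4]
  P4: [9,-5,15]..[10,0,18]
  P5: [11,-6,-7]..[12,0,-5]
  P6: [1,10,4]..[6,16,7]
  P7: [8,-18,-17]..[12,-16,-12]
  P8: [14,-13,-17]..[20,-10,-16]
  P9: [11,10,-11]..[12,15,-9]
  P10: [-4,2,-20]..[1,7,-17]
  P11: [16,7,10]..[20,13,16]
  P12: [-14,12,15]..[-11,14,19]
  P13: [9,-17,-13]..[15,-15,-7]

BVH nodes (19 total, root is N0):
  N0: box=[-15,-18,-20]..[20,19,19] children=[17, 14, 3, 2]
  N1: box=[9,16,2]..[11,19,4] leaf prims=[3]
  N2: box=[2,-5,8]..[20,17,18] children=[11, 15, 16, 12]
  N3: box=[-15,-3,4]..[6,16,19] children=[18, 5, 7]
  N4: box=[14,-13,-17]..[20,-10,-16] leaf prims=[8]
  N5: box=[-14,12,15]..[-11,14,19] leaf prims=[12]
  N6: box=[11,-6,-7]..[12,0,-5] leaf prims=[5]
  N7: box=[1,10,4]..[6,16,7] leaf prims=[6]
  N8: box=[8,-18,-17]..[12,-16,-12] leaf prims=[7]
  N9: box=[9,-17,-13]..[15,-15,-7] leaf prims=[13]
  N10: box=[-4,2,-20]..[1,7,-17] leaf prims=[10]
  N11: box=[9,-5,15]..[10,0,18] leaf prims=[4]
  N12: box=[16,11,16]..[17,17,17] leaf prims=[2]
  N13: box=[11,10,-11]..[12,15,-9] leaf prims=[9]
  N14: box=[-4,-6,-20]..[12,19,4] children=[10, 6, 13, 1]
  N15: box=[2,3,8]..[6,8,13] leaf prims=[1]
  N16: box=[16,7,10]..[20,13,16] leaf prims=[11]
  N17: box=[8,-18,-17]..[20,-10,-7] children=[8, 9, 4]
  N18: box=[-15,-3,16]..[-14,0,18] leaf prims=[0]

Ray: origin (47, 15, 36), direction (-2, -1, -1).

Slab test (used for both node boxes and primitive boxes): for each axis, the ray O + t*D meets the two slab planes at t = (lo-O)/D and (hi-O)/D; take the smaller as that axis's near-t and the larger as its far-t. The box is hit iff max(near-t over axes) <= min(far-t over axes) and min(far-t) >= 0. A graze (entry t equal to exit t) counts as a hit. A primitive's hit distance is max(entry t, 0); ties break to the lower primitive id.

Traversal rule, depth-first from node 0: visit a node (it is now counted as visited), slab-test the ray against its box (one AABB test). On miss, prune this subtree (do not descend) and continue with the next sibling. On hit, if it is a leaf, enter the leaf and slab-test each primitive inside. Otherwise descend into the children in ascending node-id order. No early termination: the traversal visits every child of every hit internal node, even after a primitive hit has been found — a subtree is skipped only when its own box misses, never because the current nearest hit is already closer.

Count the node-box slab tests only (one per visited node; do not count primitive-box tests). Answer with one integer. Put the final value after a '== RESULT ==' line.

Traverse from the root:
N0 x:[27/2,31] y:[-4,33] z:[17,56] -> hit [17,31], descend [2, 3, 14, 17]
  N2 x:[27/2,45/2] y:[-2,20] z:[18,28] -> hit [18,20], descend [11, 12, 15, 16]
    N11 x:[37/2,19] y:[15,20] z:[18,21] -> hit [37/2,19] leaf, test {P4@t=37/2}
    N12 x:[15,31/2] y:[-2,4] z:[19,20] -> miss, prune
    N15 x:[41/2,45/2] y:[7,12] z:[23,28] -> miss, prune
    N16 x:[27/2,31/2] y:[2,8] z:[20,26] -> miss, prune
  N3 x:[41/2,31] y:[-1,18] z:[17,32] -> miss, prune
  N14 x:[35/2,51/2] y:[-4,21] z:[32,56] -> miss, prune
  N17 x:[27/2,39/2] y:[25,33] z:[43,53] -> miss, prune

Summary -> nodes [0, 2, 11, 12, 15, 16, 3, 14, 17]; box-tests=9; leaf-entries=1; first=P4

== RESULT ==
9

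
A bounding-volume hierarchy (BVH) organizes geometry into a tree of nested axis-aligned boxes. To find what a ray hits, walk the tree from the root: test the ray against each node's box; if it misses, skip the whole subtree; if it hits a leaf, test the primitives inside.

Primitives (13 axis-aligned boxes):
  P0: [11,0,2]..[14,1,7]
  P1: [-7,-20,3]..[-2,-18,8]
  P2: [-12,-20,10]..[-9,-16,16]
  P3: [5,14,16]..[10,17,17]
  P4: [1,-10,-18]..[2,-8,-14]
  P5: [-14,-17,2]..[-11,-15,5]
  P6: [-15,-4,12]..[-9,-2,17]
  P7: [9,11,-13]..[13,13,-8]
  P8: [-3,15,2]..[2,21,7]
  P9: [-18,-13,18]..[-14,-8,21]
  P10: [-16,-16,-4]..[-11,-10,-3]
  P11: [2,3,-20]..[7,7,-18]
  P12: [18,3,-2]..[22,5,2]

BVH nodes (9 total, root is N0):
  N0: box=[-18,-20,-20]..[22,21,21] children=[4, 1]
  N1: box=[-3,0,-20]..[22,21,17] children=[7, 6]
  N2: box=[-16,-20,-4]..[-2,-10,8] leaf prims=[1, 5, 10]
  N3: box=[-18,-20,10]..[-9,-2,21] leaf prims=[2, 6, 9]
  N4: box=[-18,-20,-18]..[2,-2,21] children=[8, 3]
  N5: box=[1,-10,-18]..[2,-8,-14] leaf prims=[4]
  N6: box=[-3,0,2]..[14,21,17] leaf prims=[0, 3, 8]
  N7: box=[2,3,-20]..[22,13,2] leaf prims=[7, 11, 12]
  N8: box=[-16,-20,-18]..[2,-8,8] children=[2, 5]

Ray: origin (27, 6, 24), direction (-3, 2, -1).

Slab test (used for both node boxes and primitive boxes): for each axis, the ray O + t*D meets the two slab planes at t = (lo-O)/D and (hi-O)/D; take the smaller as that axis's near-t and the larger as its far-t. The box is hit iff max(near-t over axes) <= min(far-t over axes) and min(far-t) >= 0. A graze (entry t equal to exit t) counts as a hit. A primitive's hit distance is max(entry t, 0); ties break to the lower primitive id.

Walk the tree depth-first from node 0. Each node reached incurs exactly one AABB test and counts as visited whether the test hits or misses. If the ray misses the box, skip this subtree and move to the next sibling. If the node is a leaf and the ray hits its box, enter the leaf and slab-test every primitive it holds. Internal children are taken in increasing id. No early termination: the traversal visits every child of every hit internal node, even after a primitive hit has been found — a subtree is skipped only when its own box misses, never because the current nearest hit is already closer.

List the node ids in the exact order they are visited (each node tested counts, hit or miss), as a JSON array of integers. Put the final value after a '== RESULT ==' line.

Traverse from the root:
N0 x:[5/3,15] y:[-13,15/2] z:[3,44] -> hit [3,15/2], descend [1, 4]
  N1 x:[5/3,10] y:[-3,15/2] z:[7,44] -> hit [7,15/2], descend [6, 7]
    N6 x:[13/3,10] y:[-3,15/2] z:[7,22] -> hit [7,15/2] leaf, test {P0(miss), P3(miss), P8(miss)}
    N7 x:[5/3,25/3] y:[-3/2,7/2] z:[22,44] -> miss, prune
  N4 x:[25/3,15] y:[-13,-4] z:[3,42] -> miss, prune

order=[0, 1, 6, 7, 4]  |boxes|=5  |leaves|=1  hit=miss

== RESULT ==
[0, 1, 6, 7, 4]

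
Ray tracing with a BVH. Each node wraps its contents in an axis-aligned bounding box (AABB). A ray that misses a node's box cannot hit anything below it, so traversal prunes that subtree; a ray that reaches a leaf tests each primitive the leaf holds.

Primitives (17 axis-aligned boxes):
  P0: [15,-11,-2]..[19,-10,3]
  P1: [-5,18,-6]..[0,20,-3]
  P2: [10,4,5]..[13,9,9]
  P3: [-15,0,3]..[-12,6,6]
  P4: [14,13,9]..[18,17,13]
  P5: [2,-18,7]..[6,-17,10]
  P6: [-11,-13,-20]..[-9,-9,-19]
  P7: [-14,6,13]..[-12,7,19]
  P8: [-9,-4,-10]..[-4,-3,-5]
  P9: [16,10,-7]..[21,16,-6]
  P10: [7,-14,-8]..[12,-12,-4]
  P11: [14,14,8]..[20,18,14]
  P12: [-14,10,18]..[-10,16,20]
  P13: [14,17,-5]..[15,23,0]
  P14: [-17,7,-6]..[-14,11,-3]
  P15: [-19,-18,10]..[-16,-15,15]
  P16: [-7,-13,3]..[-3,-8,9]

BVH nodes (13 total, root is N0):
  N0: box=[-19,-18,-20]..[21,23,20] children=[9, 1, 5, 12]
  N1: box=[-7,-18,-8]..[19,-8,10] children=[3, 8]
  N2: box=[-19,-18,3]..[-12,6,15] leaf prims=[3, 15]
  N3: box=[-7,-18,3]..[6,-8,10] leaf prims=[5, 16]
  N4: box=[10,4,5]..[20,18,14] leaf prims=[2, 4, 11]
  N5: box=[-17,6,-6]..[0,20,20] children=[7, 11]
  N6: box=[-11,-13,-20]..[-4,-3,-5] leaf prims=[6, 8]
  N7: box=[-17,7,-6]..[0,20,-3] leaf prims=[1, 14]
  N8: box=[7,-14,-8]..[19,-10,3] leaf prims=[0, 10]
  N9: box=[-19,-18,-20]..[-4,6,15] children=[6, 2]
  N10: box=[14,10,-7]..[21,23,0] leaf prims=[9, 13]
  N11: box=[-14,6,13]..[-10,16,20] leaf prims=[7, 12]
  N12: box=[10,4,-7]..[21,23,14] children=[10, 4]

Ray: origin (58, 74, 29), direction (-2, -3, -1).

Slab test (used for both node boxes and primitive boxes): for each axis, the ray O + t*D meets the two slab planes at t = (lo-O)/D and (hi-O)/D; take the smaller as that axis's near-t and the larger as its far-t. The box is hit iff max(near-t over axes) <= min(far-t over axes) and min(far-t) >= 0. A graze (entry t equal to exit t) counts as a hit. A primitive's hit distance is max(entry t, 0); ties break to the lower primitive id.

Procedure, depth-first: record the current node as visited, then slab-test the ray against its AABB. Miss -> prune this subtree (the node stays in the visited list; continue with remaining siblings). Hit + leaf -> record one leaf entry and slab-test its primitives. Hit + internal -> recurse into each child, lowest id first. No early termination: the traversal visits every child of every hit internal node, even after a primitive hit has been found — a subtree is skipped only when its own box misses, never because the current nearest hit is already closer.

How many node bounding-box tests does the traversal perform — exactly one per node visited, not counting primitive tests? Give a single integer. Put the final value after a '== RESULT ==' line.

Walk:
N0 x:[37/2,77/2] y:[17,92/3] z:[9,49] -> hit [37/2,92/3], descend [1, 5, 9, 12]
  N1 x:[39/2,65/2] y:[82/3,92/3] z:[19,37] -> hit [82/3,92/3], descend [3, 8]
    N3 x:[26,65/2] y:[82/3,92/3] z:[19,26] -> miss, prune
    N8 x:[39/2,51/2] y:[28,88/3] z:[26,37] -> miss, prune
  N5 x:[29,75/2] y:[18,68/3] z:[9,35] -> miss, prune
  N9 x:[31,77/2] y:[68/3,92/3] z:[14,49] -> miss, prune
  N12 x:[37/2,24] y:[17,70/3] z:[15,36] -> hit [37/2,70/3], descend [4, 10]
    N4 x:[19,24] y:[56/3,70/3] z:[15,24] -> hit [19,70/3] leaf, test {P2@t=45/2, P4@t=20, P11@t=19}
    N10 x:[37/2,22] y:[17,64/3] z:[29,36] -> miss, prune

Summary -> nodes [0, 1, 3, 8, 5, 9, 12, 4, 10]; box-tests=9; leaf-entries=1; first=P11

== RESULT ==
9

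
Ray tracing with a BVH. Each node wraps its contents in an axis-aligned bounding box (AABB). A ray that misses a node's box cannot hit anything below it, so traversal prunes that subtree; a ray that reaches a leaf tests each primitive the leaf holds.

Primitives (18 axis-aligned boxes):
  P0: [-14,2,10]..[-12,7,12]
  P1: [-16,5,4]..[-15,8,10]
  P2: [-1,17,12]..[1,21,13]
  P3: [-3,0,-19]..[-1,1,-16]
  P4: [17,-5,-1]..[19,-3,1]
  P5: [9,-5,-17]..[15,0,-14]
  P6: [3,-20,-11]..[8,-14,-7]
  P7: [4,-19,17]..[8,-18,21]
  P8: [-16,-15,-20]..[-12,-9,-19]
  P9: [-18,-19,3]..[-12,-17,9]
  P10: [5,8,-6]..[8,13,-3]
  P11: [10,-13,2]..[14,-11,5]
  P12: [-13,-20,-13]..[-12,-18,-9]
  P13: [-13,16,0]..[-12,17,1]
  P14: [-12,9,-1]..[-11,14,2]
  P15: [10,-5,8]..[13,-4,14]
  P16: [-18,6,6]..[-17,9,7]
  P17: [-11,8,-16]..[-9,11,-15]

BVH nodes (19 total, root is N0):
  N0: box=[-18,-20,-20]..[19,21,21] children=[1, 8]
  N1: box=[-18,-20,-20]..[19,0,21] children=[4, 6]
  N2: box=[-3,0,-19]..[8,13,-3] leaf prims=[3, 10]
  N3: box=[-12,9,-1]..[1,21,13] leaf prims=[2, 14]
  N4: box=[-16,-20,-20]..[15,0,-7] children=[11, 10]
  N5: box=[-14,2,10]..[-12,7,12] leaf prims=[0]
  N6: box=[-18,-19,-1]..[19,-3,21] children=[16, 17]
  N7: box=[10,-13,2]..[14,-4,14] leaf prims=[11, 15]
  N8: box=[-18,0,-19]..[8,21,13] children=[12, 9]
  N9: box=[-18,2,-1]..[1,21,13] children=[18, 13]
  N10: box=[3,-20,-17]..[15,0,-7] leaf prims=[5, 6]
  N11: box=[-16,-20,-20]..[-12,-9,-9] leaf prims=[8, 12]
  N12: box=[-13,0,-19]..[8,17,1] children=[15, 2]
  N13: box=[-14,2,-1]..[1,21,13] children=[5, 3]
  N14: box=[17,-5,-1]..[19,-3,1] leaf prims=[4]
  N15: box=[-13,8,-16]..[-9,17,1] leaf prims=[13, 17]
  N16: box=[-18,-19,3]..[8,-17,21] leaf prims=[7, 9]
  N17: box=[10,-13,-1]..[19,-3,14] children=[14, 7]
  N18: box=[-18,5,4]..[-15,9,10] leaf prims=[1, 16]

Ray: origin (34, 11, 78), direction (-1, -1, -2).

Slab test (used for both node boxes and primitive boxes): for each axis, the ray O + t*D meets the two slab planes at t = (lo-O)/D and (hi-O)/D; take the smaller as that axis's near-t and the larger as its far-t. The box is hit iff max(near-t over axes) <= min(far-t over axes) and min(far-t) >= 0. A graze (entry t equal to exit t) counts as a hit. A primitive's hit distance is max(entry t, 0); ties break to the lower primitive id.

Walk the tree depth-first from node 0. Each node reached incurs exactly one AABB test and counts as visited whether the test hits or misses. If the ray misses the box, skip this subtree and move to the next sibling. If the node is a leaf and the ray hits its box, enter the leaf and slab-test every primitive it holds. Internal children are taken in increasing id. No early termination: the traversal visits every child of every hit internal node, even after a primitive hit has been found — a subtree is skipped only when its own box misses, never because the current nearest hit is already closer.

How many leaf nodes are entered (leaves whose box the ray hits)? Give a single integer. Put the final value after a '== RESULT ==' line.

Trace the traversal:
N0 x:[15,52] y:[-10,31] z:[57/2,49] -> hit [57/2,31], descend [1, 8]
  N1 x:[15,52] y:[11,31] z:[57/2,49] -> hit [57/2,31], descend [4, 6]
    N4 x:[19,50] y:[11,31] z:[85/2,49] -> miss, prune
    N6 x:[15,52] y:[14,30] z:[57/2,79/2] -> hit [57/2,30], descend [16, 17]
      N16 x:[26,52] y:[28,30] z:[57/2,75/2] -> hit [57/2,30] leaf, test {P7@t=29, P9(miss)}
      N17 x:[15,24] y:[14,24] z:[32,79/2] -> miss, prune
  N8 x:[26,52] y:[-10,11] z:[65/2,97/2] -> miss, prune

7 AABB tests over nodes [0, 1, 4, 6, 16, 17, 8]; 1 leaf entered; closest P7.

== RESULT ==
1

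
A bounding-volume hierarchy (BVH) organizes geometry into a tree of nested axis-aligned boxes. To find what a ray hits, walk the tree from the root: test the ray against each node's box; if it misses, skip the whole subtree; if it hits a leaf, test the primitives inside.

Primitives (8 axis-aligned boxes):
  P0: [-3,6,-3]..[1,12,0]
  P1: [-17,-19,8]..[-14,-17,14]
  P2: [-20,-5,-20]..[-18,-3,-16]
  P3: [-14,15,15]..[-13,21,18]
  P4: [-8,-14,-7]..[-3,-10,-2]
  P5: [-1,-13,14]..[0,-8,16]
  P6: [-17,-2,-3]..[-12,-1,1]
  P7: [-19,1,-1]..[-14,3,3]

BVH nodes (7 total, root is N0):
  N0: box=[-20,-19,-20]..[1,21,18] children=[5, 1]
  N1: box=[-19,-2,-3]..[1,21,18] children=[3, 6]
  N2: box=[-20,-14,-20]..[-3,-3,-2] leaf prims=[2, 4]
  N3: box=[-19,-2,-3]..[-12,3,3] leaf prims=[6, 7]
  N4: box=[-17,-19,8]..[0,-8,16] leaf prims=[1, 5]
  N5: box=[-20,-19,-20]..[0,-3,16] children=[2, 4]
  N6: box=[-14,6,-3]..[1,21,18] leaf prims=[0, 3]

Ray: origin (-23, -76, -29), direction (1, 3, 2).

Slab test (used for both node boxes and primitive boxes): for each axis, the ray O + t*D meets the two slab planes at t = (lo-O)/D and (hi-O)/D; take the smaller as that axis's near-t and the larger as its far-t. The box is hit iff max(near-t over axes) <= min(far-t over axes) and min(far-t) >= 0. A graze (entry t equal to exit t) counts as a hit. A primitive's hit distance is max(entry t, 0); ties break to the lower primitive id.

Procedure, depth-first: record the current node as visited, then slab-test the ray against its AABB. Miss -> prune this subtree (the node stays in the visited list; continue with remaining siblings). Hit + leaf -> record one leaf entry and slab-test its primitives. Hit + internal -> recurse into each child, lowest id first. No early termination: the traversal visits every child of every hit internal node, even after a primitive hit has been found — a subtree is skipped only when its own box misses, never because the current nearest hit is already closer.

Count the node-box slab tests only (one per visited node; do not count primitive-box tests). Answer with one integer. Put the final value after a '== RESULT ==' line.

Walk:
N0 x:[3,24] y:[19,97/3] z:[9/2,47/2] -> hit [19,47/2], descend [1, 5]
  N1 x:[4,24] y:[74/3,97/3] z:[13,47/2] -> miss, prune
  N5 x:[3,23] y:[19,73/3] z:[9/2,45/2] -> hit [19,45/2], descend [2, 4]
    N2 x:[3,20] y:[62/3,73/3] z:[9/2,27/2] -> miss, prune
    N4 x:[6,23] y:[19,68/3] z:[37/2,45/2] -> hit [19,45/2] leaf, test {P1(miss), P5@t=22}

Summary -> nodes [0, 1, 5, 2, 4]; box-tests=5; leaf-entries=1; first=P5

== RESULT ==
5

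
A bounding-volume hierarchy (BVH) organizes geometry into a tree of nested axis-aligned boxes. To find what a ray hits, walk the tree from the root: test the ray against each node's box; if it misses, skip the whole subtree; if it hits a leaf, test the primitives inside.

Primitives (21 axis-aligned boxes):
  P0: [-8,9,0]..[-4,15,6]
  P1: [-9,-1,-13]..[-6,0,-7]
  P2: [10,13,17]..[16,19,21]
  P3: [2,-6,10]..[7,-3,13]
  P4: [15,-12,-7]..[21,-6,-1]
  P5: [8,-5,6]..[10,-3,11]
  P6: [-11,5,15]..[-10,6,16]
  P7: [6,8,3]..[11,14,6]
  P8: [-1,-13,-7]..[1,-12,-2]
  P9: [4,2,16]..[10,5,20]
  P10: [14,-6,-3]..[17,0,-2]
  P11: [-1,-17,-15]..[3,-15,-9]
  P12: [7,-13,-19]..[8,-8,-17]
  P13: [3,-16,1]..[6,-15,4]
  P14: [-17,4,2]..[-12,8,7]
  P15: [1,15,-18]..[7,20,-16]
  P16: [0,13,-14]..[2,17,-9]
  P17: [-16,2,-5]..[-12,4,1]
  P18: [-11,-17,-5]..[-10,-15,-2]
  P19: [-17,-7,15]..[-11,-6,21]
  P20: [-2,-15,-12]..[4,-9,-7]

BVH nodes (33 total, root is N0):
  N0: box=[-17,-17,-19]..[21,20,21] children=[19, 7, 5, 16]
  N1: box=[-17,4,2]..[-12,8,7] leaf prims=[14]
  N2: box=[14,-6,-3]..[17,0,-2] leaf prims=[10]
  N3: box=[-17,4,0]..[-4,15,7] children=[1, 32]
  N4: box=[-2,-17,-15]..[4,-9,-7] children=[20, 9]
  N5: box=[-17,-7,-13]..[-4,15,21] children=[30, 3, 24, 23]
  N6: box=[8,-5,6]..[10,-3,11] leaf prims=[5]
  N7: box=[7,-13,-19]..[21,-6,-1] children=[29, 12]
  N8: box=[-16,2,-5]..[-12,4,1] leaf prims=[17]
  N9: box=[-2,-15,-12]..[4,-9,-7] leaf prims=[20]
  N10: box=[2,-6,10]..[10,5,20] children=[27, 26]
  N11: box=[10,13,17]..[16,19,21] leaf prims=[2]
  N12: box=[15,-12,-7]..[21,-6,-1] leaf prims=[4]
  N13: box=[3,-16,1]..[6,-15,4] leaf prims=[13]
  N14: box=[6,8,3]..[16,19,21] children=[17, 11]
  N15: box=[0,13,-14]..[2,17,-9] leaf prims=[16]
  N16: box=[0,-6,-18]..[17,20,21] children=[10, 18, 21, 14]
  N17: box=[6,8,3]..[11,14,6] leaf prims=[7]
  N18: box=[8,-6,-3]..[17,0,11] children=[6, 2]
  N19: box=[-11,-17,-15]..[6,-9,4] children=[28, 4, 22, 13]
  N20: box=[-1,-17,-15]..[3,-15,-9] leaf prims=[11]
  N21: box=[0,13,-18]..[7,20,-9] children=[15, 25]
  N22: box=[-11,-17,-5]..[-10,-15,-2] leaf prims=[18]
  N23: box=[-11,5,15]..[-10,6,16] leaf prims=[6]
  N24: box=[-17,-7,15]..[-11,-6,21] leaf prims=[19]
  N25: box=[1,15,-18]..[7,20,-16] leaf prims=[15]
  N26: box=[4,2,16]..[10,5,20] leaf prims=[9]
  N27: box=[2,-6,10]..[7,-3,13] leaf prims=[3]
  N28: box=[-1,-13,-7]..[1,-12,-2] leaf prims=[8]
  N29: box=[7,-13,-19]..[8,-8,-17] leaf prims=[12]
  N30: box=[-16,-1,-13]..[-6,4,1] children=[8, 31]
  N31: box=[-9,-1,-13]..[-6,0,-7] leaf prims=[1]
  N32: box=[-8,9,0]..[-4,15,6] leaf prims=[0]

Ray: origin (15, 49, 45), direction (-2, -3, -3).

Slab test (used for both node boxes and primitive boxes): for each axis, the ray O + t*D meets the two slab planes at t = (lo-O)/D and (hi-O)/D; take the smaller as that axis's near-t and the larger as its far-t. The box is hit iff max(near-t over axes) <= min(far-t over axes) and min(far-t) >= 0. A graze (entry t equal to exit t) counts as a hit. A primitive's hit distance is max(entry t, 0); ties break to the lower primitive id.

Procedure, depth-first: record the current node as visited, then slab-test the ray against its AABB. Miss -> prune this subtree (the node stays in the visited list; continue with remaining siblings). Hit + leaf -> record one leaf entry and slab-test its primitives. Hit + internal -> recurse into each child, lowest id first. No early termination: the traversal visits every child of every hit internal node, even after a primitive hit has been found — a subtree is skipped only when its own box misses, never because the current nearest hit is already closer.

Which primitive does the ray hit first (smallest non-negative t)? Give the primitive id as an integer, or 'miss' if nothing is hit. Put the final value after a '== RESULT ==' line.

Trace the traversal:
N0 x:[-3,16] y:[29/3,22] z:[8,64/3] -> hit [29/3,16], descend [5, 7, 16, 19]
  N5 x:[19/2,16] y:[34/3,56/3] z:[8,58/3] -> hit [34/3,16], descend [3, 23, 24, 30]
    N3 x:[19/2,16] y:[34/3,15] z:[38/3,15] -> hit [38/3,15], descend [1, 32]
      N1 x:[27/2,16] y:[41/3,15] z:[38/3,43/3] -> hit [41/3,43/3] leaf, test {P14@t=41/3}
      N32 x:[19/2,23/2] y:[34/3,40/3] z:[13,15] -> miss, prune
    N23 x:[25/2,13] y:[43/3,44/3] z:[29/3,10] -> miss, prune
    N24 x:[13,16] y:[55/3,56/3] z:[8,10] -> miss, prune
    N30 x:[21/2,31/2] y:[15,50/3] z:[44/3,58/3] -> hit [15,31/2], descend [8, 31]
      N8 x:[27/2,31/2] y:[15,47/3] z:[44/3,50/3] -> hit [15,31/2] leaf, test {P17@t=15}
      N31 x:[21/2,12] y:[49/3,50/3] z:[52/3,58/3] -> miss, prune
  N7 x:[-3,4] y:[55/3,62/3] z:[46/3,64/3] -> miss, prune
  N16 x:[-1,15/2] y:[29/3,55/3] z:[8,21] -> miss, prune
  N19 x:[9/2,13] y:[58/3,22] z:[41/3,20] -> miss, prune

Summary -> nodes [0, 5, 3, 1, 32, 23, 24, 30, 8, 31, 7, 16, 19]; box-tests=13; leaf-entries=2; first=P14

== RESULT ==
14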